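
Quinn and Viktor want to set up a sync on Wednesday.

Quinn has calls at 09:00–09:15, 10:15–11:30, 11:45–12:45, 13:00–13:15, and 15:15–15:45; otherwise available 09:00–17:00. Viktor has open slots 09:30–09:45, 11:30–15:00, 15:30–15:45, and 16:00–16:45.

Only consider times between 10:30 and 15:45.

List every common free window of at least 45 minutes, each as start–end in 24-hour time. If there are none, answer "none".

13:15–15:00

Quinn free within 09:00–17:00: 09:15–10:15, 11:30–11:45, 12:45–13:00, 13:15–15:15, 15:45–17:00.
Quinn ∩ Viktor: 09:30–09:45, 11:30–11:45, 12:45–13:00, 13:15–15:00, 16:00–16:45.
Restricted to 10:30–15:45: 11:30–11:45, 12:45–13:00, 13:15–15:00.
Windows ≥ 45 min: 13:15–15:00.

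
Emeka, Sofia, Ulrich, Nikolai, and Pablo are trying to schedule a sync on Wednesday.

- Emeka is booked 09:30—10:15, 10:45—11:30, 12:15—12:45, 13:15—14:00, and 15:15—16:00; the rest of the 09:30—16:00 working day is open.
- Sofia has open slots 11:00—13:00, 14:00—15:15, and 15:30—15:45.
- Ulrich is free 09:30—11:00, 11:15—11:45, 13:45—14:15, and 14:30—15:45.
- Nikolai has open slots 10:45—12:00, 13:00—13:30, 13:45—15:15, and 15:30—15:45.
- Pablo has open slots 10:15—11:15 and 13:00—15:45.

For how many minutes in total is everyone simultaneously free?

60 minutes

Emeka free within 09:30–16:00: 10:15–10:45, 11:30–12:15, 12:45–13:15, 14:00–15:15.
Emeka ∩ Sofia: 11:30–12:15, 12:45–13:00, 14:00–15:15.
Emeka ∩ Sofia ∩ Ulrich: 11:30–11:45, 14:00–14:15, 14:30–15:15.
Emeka ∩ Sofia ∩ Ulrich ∩ Nikolai: 11:30–11:45, 14:00–14:15, 14:30–15:15.
Emeka ∩ Sofia ∩ Ulrich ∩ Nikolai ∩ Pablo: 14:00–14:15, 14:30–15:15.
Total common minutes: 15 + 45 = 60.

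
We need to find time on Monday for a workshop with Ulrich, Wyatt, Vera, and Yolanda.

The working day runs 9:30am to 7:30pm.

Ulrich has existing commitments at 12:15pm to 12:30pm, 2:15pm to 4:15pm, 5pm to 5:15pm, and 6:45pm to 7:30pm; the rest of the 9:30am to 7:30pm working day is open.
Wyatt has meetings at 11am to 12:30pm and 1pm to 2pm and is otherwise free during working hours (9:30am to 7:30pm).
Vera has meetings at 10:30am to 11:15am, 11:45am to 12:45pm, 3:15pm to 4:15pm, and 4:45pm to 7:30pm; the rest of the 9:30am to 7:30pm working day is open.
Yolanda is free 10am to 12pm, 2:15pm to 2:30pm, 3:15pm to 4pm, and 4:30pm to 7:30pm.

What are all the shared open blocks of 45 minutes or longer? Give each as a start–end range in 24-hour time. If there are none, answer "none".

Ulrich free within 09:30–19:30: 09:30–12:15, 12:30–14:15, 16:15–17:00, 17:15–18:45.
Wyatt free within 09:30–19:30: 09:30–11:00, 12:30–13:00, 14:00–19:30.
Vera free within 09:30–19:30: 09:30–10:30, 11:15–11:45, 12:45–15:15, 16:15–16:45.
Ulrich ∩ Wyatt: 09:30–11:00, 12:30–13:00, 14:00–14:15, 16:15–17:00, 17:15–18:45.
Ulrich ∩ Wyatt ∩ Vera: 09:30–10:30, 12:45–13:00, 14:00–14:15, 16:15–16:45.
Ulrich ∩ Wyatt ∩ Vera ∩ Yolanda: 10:00–10:30, 16:30–16:45.
Windows ≥ 45 min: (none).

none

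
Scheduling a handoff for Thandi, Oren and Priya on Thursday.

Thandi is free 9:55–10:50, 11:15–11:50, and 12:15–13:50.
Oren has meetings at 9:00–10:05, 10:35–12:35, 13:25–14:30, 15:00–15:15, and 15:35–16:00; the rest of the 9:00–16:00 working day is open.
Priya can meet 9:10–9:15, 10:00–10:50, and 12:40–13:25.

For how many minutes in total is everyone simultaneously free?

Oren free within 09:00–16:00: 10:05–10:35, 12:35–13:25, 14:30–15:00, 15:15–15:35.
Thandi ∩ Oren: 10:05–10:35, 12:35–13:25.
Thandi ∩ Oren ∩ Priya: 10:05–10:35, 12:40–13:25.
Total common minutes: 30 + 45 = 75.

75 minutes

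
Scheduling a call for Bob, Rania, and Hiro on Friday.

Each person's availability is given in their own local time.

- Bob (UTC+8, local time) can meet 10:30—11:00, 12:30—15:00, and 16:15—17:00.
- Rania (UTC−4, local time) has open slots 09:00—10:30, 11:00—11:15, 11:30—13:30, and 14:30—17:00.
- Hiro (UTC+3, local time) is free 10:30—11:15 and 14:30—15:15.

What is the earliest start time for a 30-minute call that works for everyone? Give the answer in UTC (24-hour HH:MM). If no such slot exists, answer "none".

none

Bob → UTC: 02:30–03:00, 04:30–07:00, 08:15–09:00.
Rania → UTC: 13:00–14:30, 15:00–15:15, 15:30–17:30, 18:30–21:00.
Hiro → UTC: 07:30–08:15, 11:30–12:15.
Bob ∩ Rania: (none).
Bob ∩ Rania ∩ Hiro: (none).
Windows ≥ 30 min: (none).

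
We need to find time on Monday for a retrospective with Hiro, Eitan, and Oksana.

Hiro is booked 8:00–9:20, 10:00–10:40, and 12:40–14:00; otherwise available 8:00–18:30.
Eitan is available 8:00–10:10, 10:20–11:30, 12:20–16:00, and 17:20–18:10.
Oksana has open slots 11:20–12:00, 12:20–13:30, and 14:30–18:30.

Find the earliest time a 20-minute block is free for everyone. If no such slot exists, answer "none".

12:20

Hiro free within 08:00–18:30: 09:20–10:00, 10:40–12:40, 14:00–18:30.
Hiro ∩ Eitan: 09:20–10:00, 10:40–11:30, 12:20–12:40, 14:00–16:00, 17:20–18:10.
Hiro ∩ Eitan ∩ Oksana: 11:20–11:30, 12:20–12:40, 14:30–16:00, 17:20–18:10.
Windows ≥ 20 min: 12:20–12:40, 14:30–16:00, 17:20–18:10.
Earliest such window starts at 12:20.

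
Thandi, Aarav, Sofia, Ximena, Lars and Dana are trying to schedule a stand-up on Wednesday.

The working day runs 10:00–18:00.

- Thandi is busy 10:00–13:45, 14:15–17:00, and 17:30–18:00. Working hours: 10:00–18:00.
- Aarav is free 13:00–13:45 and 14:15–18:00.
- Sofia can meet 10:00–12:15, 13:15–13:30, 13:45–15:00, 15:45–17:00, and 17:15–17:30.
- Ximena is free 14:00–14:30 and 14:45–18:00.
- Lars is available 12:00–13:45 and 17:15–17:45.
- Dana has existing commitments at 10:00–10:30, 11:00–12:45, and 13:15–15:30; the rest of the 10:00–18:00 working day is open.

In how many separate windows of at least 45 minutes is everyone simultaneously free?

0

Thandi free within 10:00–18:00: 13:45–14:15, 17:00–17:30.
Dana free within 10:00–18:00: 10:30–11:00, 12:45–13:15, 15:30–18:00.
Thandi ∩ Aarav: 17:00–17:30.
Thandi ∩ Aarav ∩ Sofia: 17:15–17:30.
Thandi ∩ Aarav ∩ Sofia ∩ Ximena: 17:15–17:30.
Thandi ∩ Aarav ∩ Sofia ∩ Ximena ∩ Lars: 17:15–17:30.
Thandi ∩ Aarav ∩ Sofia ∩ Ximena ∩ Lars ∩ Dana: 17:15–17:30.
Windows ≥ 45 min: (none).
That's 0 windows.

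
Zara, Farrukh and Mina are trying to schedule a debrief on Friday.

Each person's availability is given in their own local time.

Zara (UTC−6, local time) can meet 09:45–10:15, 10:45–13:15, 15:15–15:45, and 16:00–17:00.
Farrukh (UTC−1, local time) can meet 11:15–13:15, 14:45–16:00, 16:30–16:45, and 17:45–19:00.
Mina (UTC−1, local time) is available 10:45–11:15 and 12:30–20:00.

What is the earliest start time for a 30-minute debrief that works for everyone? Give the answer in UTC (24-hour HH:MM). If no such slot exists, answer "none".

15:45

Zara → UTC: 15:45–16:15, 16:45–19:15, 21:15–21:45, 22:00–23:00.
Farrukh → UTC: 12:15–14:15, 15:45–17:00, 17:30–17:45, 18:45–20:00.
Mina → UTC: 11:45–12:15, 13:30–21:00.
Zara ∩ Farrukh: 15:45–16:15, 16:45–17:00, 17:30–17:45, 18:45–19:15.
Zara ∩ Farrukh ∩ Mina: 15:45–16:15, 16:45–17:00, 17:30–17:45, 18:45–19:15.
Windows ≥ 30 min: 15:45–16:15, 18:45–19:15.
Earliest such window starts at 15:45.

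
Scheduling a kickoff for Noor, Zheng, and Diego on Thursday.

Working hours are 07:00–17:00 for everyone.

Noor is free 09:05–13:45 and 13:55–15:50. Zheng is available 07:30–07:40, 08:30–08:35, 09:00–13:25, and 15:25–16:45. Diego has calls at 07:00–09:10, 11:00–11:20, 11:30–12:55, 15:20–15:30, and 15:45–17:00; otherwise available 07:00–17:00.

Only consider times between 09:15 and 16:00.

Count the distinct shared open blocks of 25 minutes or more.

Diego free within 07:00–17:00: 09:10–11:00, 11:20–11:30, 12:55–15:20, 15:30–15:45.
Noor ∩ Zheng: 09:05–13:25, 15:25–15:50.
Noor ∩ Zheng ∩ Diego: 09:10–11:00, 11:20–11:30, 12:55–13:25, 15:30–15:45.
Restricted to 09:15–16:00: 09:15–11:00, 11:20–11:30, 12:55–13:25, 15:30–15:45.
Windows ≥ 25 min: 09:15–11:00, 12:55–13:25.
That's 2 windows.

2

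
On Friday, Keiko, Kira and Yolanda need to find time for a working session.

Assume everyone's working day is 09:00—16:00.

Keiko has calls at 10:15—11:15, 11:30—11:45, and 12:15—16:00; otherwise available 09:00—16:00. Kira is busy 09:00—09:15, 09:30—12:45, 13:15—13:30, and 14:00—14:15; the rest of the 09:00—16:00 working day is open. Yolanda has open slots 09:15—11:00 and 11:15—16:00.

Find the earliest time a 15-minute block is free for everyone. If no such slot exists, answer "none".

09:15

Keiko free within 09:00–16:00: 09:00–10:15, 11:15–11:30, 11:45–12:15.
Kira free within 09:00–16:00: 09:15–09:30, 12:45–13:15, 13:30–14:00, 14:15–16:00.
Keiko ∩ Kira: 09:15–09:30.
Keiko ∩ Kira ∩ Yolanda: 09:15–09:30.
Windows ≥ 15 min: 09:15–09:30.
Earliest such window starts at 09:15.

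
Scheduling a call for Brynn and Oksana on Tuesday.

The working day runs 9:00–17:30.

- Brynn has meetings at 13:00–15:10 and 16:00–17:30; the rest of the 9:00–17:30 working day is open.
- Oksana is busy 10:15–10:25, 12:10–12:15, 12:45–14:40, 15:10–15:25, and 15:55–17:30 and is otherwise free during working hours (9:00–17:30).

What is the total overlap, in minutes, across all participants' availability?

Brynn free within 09:00–17:30: 09:00–13:00, 15:10–16:00.
Oksana free within 09:00–17:30: 09:00–10:15, 10:25–12:10, 12:15–12:45, 14:40–15:10, 15:25–15:55.
Brynn ∩ Oksana: 09:00–10:15, 10:25–12:10, 12:15–12:45, 15:25–15:55.
Total common minutes: 75 + 105 + 30 + 30 = 240.

240 minutes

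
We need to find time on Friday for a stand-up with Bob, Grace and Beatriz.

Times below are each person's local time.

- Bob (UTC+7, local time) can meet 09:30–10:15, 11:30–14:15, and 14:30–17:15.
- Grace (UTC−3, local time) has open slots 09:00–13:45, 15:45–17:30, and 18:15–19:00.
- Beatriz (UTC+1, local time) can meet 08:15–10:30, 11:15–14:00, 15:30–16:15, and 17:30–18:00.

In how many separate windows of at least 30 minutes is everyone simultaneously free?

Bob → UTC: 02:30–03:15, 04:30–07:15, 07:30–10:15.
Grace → UTC: 12:00–16:45, 18:45–20:30, 21:15–22:00.
Beatriz → UTC: 07:15–09:30, 10:15–13:00, 14:30–15:15, 16:30–17:00.
Bob ∩ Grace: (none).
Bob ∩ Grace ∩ Beatriz: (none).
Windows ≥ 30 min: (none).
That's 0 windows.

0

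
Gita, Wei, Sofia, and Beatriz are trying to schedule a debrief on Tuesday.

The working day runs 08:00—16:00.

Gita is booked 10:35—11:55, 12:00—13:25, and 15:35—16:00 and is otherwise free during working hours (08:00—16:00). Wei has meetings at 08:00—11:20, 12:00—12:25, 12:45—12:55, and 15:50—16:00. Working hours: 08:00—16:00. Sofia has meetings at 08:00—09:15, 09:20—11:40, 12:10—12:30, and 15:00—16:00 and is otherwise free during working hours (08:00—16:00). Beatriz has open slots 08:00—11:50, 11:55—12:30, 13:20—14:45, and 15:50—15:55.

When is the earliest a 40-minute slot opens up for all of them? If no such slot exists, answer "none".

13:25

Gita free within 08:00–16:00: 08:00–10:35, 11:55–12:00, 13:25–15:35.
Wei free within 08:00–16:00: 11:20–12:00, 12:25–12:45, 12:55–15:50.
Sofia free within 08:00–16:00: 09:15–09:20, 11:40–12:10, 12:30–15:00.
Gita ∩ Wei: 11:55–12:00, 13:25–15:35.
Gita ∩ Wei ∩ Sofia: 11:55–12:00, 13:25–15:00.
Gita ∩ Wei ∩ Sofia ∩ Beatriz: 11:55–12:00, 13:25–14:45.
Windows ≥ 40 min: 13:25–14:45.
Earliest such window starts at 13:25.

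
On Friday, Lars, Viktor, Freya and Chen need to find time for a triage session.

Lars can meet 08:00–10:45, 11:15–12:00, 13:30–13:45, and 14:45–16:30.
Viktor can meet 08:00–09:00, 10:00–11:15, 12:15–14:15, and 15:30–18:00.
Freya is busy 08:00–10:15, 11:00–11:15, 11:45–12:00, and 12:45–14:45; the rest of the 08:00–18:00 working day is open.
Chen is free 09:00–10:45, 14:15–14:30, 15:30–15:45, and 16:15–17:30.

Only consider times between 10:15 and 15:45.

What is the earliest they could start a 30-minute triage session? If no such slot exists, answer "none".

Freya free within 08:00–18:00: 10:15–11:00, 11:15–11:45, 12:00–12:45, 14:45–18:00.
Lars ∩ Viktor: 08:00–09:00, 10:00–10:45, 13:30–13:45, 15:30–16:30.
Lars ∩ Viktor ∩ Freya: 10:15–10:45, 15:30–16:30.
Lars ∩ Viktor ∩ Freya ∩ Chen: 10:15–10:45, 15:30–15:45, 16:15–16:30.
Restricted to 10:15–15:45: 10:15–10:45, 15:30–15:45.
Windows ≥ 30 min: 10:15–10:45.
Earliest such window starts at 10:15.

10:15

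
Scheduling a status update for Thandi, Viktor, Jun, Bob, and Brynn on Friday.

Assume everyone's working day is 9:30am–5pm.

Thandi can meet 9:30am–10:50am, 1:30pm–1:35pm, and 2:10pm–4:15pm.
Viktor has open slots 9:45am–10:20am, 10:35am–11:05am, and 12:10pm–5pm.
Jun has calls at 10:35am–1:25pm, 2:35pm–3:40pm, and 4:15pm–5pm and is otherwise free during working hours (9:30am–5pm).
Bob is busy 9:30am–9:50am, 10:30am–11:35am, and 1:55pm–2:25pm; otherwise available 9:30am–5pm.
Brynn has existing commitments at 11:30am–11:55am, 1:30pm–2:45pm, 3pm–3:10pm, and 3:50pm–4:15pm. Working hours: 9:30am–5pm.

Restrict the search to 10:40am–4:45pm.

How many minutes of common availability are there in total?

Jun free within 09:30–17:00: 09:30–10:35, 13:25–14:35, 15:40–16:15.
Bob free within 09:30–17:00: 09:50–10:30, 11:35–13:55, 14:25–17:00.
Brynn free within 09:30–17:00: 09:30–11:30, 11:55–13:30, 14:45–15:00, 15:10–15:50, 16:15–17:00.
Thandi ∩ Viktor: 09:45–10:20, 10:35–10:50, 13:30–13:35, 14:10–16:15.
Thandi ∩ Viktor ∩ Jun: 09:45–10:20, 13:30–13:35, 14:10–14:35, 15:40–16:15.
Thandi ∩ Viktor ∩ Jun ∩ Bob: 09:50–10:20, 13:30–13:35, 14:25–14:35, 15:40–16:15.
Thandi ∩ Viktor ∩ Jun ∩ Bob ∩ Brynn: 09:50–10:20, 15:40–15:50.
Restricted to 10:40–16:45: 15:40–15:50.
Total common minutes: 10.

10 minutes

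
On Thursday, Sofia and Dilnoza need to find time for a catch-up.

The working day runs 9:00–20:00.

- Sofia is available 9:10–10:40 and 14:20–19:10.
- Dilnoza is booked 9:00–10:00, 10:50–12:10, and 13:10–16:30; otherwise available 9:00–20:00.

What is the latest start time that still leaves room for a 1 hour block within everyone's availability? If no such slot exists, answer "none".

Dilnoza free within 09:00–20:00: 10:00–10:50, 12:10–13:10, 16:30–20:00.
Sofia ∩ Dilnoza: 10:00–10:40, 16:30–19:10.
Windows ≥ 60 min: 16:30–19:10.
Latest start in the last window 16:30–19:10 is 19:10 − 60 min = 18:10.

18:10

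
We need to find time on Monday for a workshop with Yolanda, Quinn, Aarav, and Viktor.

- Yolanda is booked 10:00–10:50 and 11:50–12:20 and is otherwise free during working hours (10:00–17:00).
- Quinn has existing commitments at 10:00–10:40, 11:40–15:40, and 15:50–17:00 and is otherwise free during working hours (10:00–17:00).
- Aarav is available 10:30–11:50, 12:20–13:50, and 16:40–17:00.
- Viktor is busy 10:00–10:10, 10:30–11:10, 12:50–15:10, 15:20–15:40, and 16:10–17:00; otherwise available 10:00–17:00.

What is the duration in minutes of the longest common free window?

Yolanda free within 10:00–17:00: 10:50–11:50, 12:20–17:00.
Quinn free within 10:00–17:00: 10:40–11:40, 15:40–15:50.
Viktor free within 10:00–17:00: 10:10–10:30, 11:10–12:50, 15:10–15:20, 15:40–16:10.
Yolanda ∩ Quinn: 10:50–11:40, 15:40–15:50.
Yolanda ∩ Quinn ∩ Aarav: 10:50–11:40.
Yolanda ∩ Quinn ∩ Aarav ∩ Viktor: 11:10–11:40.
Single common window of 30 minutes.

30 minutes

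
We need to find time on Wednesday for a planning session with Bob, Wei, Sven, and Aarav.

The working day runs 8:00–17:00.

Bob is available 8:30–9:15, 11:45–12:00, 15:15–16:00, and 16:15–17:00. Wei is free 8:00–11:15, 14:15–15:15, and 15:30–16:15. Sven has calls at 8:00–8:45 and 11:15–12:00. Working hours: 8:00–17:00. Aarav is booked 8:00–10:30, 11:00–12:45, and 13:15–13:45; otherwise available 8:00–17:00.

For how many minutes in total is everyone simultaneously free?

30 minutes

Sven free within 08:00–17:00: 08:45–11:15, 12:00–17:00.
Aarav free within 08:00–17:00: 10:30–11:00, 12:45–13:15, 13:45–17:00.
Bob ∩ Wei: 08:30–09:15, 15:30–16:00.
Bob ∩ Wei ∩ Sven: 08:45–09:15, 15:30–16:00.
Bob ∩ Wei ∩ Sven ∩ Aarav: 15:30–16:00.
Total common minutes: 30.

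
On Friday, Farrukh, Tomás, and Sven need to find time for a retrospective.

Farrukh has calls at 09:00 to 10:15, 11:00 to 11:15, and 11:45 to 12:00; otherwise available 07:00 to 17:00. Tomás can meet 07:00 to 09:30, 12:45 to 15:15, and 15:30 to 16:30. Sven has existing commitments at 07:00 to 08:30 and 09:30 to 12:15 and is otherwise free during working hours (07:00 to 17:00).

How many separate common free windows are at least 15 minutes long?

3

Farrukh free within 07:00–17:00: 07:00–09:00, 10:15–11:00, 11:15–11:45, 12:00–17:00.
Sven free within 07:00–17:00: 08:30–09:30, 12:15–17:00.
Farrukh ∩ Tomás: 07:00–09:00, 12:45–15:15, 15:30–16:30.
Farrukh ∩ Tomás ∩ Sven: 08:30–09:00, 12:45–15:15, 15:30–16:30.
Windows ≥ 15 min: 08:30–09:00, 12:45–15:15, 15:30–16:30.
That's 3 windows.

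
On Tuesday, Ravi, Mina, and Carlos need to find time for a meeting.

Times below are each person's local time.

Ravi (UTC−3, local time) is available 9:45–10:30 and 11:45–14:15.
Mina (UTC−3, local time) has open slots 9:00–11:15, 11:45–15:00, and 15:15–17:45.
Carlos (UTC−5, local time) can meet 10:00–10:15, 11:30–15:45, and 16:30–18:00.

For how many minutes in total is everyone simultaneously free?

60 minutes

Ravi → UTC: 12:45–13:30, 14:45–17:15.
Mina → UTC: 12:00–14:15, 14:45–18:00, 18:15–20:45.
Carlos → UTC: 15:00–15:15, 16:30–20:45, 21:30–23:00.
Ravi ∩ Mina: 12:45–13:30, 14:45–17:15.
Ravi ∩ Mina ∩ Carlos: 15:00–15:15, 16:30–17:15.
Total common minutes: 15 + 45 = 60.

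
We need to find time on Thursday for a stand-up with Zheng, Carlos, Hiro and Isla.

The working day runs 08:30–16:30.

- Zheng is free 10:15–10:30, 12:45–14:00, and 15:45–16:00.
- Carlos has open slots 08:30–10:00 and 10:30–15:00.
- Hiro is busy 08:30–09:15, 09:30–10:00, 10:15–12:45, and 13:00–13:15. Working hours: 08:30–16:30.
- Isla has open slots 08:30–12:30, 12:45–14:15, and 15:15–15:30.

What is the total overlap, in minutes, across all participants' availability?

Hiro free within 08:30–16:30: 09:15–09:30, 10:00–10:15, 12:45–13:00, 13:15–16:30.
Zheng ∩ Carlos: 12:45–14:00.
Zheng ∩ Carlos ∩ Hiro: 12:45–13:00, 13:15–14:00.
Zheng ∩ Carlos ∩ Hiro ∩ Isla: 12:45–13:00, 13:15–14:00.
Total common minutes: 15 + 45 = 60.

60 minutes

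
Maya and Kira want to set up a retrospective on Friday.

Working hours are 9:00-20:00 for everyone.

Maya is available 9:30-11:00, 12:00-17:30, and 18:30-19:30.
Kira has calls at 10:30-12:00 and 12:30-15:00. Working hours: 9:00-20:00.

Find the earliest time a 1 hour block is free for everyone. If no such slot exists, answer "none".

09:30

Kira free within 09:00–20:00: 09:00–10:30, 12:00–12:30, 15:00–20:00.
Maya ∩ Kira: 09:30–10:30, 12:00–12:30, 15:00–17:30, 18:30–19:30.
Windows ≥ 60 min: 09:30–10:30, 15:00–17:30, 18:30–19:30.
Earliest such window starts at 09:30.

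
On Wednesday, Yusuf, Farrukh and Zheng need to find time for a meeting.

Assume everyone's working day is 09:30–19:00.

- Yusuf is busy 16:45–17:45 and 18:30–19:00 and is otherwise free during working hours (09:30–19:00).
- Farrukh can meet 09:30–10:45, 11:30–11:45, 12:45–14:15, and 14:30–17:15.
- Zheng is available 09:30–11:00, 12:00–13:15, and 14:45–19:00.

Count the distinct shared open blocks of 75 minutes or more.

Yusuf free within 09:30–19:00: 09:30–16:45, 17:45–18:30.
Yusuf ∩ Farrukh: 09:30–10:45, 11:30–11:45, 12:45–14:15, 14:30–16:45.
Yusuf ∩ Farrukh ∩ Zheng: 09:30–10:45, 12:45–13:15, 14:45–16:45.
Windows ≥ 75 min: 09:30–10:45, 14:45–16:45.
That's 2 windows.

2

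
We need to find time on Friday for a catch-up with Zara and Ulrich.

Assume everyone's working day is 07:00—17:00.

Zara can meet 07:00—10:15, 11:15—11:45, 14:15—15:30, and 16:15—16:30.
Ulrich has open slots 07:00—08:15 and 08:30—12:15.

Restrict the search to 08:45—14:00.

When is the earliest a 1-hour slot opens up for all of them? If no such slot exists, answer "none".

Zara ∩ Ulrich: 07:00–08:15, 08:30–10:15, 11:15–11:45.
Restricted to 08:45–14:00: 08:45–10:15, 11:15–11:45.
Windows ≥ 60 min: 08:45–10:15.
Earliest such window starts at 08:45.

08:45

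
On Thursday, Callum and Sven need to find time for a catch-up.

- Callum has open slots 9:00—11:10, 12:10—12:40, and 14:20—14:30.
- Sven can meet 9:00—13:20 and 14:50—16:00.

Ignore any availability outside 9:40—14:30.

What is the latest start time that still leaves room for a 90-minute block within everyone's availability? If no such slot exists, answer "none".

09:40

Callum ∩ Sven: 09:00–11:10, 12:10–12:40.
Restricted to 09:40–14:30: 09:40–11:10, 12:10–12:40.
Windows ≥ 90 min: 09:40–11:10.
Latest start in the last window 09:40–11:10 is 11:10 − 90 min = 09:40.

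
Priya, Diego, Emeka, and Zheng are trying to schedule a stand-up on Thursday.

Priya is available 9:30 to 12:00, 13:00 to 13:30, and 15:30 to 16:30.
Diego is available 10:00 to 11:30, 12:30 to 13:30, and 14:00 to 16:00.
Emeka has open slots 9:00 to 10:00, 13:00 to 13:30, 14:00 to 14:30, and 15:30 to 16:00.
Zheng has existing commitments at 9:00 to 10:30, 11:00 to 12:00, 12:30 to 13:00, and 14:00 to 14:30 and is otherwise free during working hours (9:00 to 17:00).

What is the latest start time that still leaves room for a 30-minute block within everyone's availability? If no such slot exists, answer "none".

15:30

Zheng free within 09:00–17:00: 10:30–11:00, 12:00–12:30, 13:00–14:00, 14:30–17:00.
Priya ∩ Diego: 10:00–11:30, 13:00–13:30, 15:30–16:00.
Priya ∩ Diego ∩ Emeka: 13:00–13:30, 15:30–16:00.
Priya ∩ Diego ∩ Emeka ∩ Zheng: 13:00–13:30, 15:30–16:00.
Windows ≥ 30 min: 13:00–13:30, 15:30–16:00.
Latest start in the last window 15:30–16:00 is 16:00 − 30 min = 15:30.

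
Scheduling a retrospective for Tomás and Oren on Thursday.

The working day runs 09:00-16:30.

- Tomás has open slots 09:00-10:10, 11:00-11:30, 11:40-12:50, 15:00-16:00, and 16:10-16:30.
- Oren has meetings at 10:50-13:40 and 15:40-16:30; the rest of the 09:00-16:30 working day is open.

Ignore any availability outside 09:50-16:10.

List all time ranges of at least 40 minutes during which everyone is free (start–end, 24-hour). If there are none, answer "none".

Oren free within 09:00–16:30: 09:00–10:50, 13:40–15:40.
Tomás ∩ Oren: 09:00–10:10, 15:00–15:40.
Restricted to 09:50–16:10: 09:50–10:10, 15:00–15:40.
Windows ≥ 40 min: 15:00–15:40.

15:00–15:40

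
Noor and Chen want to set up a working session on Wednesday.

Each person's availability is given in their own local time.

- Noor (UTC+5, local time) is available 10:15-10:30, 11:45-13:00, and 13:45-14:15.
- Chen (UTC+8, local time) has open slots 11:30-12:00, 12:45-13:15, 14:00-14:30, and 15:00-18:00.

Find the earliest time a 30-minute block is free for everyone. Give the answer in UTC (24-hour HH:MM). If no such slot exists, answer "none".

07:00

Noor → UTC: 05:15–05:30, 06:45–08:00, 08:45–09:15.
Chen → UTC: 03:30–04:00, 04:45–05:15, 06:00–06:30, 07:00–10:00.
Noor ∩ Chen: 07:00–08:00, 08:45–09:15.
Windows ≥ 30 min: 07:00–08:00, 08:45–09:15.
Earliest such window starts at 07:00.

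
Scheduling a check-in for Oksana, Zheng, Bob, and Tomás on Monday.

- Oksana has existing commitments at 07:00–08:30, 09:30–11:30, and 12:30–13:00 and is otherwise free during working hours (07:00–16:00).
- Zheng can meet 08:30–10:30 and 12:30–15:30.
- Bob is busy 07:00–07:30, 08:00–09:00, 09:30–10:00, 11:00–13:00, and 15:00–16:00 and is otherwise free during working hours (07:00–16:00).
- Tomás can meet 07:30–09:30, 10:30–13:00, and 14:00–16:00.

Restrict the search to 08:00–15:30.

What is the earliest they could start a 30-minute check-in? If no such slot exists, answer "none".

Oksana free within 07:00–16:00: 08:30–09:30, 11:30–12:30, 13:00–16:00.
Bob free within 07:00–16:00: 07:30–08:00, 09:00–09:30, 10:00–11:00, 13:00–15:00.
Oksana ∩ Zheng: 08:30–09:30, 13:00–15:30.
Oksana ∩ Zheng ∩ Bob: 09:00–09:30, 13:00–15:00.
Oksana ∩ Zheng ∩ Bob ∩ Tomás: 09:00–09:30, 14:00–15:00.
Restricted to 08:00–15:30: 09:00–09:30, 14:00–15:00.
Windows ≥ 30 min: 09:00–09:30, 14:00–15:00.
Earliest such window starts at 09:00.

09:00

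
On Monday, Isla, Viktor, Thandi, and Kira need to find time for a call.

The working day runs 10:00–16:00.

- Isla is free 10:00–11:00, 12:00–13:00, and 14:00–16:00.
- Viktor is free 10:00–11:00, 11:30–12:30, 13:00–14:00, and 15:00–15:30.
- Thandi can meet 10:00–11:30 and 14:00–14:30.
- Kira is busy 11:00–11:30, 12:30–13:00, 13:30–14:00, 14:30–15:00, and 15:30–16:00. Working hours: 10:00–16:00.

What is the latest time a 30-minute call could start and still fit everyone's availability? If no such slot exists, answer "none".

Kira free within 10:00–16:00: 10:00–11:00, 11:30–12:30, 13:00–13:30, 14:00–14:30, 15:00–15:30.
Isla ∩ Viktor: 10:00–11:00, 12:00–12:30, 15:00–15:30.
Isla ∩ Viktor ∩ Thandi: 10:00–11:00.
Isla ∩ Viktor ∩ Thandi ∩ Kira: 10:00–11:00.
Windows ≥ 30 min: 10:00–11:00.
Latest start in the last window 10:00–11:00 is 11:00 − 30 min = 10:30.

10:30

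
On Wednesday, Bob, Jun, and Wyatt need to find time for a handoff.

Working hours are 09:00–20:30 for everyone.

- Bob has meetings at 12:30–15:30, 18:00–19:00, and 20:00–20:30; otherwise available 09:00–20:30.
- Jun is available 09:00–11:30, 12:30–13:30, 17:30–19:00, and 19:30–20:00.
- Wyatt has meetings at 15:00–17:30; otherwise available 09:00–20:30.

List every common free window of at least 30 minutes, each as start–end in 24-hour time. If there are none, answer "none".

09:00–11:30, 17:30–18:00, 19:30–20:00

Bob free within 09:00–20:30: 09:00–12:30, 15:30–18:00, 19:00–20:00.
Wyatt free within 09:00–20:30: 09:00–15:00, 17:30–20:30.
Bob ∩ Jun: 09:00–11:30, 17:30–18:00, 19:30–20:00.
Bob ∩ Jun ∩ Wyatt: 09:00–11:30, 17:30–18:00, 19:30–20:00.
Windows ≥ 30 min: 09:00–11:30, 17:30–18:00, 19:30–20:00.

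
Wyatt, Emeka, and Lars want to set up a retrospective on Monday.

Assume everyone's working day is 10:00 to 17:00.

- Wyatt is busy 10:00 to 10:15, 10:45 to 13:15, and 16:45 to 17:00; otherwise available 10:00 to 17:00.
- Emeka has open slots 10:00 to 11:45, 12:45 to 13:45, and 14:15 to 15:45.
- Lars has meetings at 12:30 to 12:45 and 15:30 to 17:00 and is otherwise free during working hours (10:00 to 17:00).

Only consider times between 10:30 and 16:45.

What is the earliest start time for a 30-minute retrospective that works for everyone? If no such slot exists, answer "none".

Wyatt free within 10:00–17:00: 10:15–10:45, 13:15–16:45.
Lars free within 10:00–17:00: 10:00–12:30, 12:45–15:30.
Wyatt ∩ Emeka: 10:15–10:45, 13:15–13:45, 14:15–15:45.
Wyatt ∩ Emeka ∩ Lars: 10:15–10:45, 13:15–13:45, 14:15–15:30.
Restricted to 10:30–16:45: 10:30–10:45, 13:15–13:45, 14:15–15:30.
Windows ≥ 30 min: 13:15–13:45, 14:15–15:30.
Earliest such window starts at 13:15.

13:15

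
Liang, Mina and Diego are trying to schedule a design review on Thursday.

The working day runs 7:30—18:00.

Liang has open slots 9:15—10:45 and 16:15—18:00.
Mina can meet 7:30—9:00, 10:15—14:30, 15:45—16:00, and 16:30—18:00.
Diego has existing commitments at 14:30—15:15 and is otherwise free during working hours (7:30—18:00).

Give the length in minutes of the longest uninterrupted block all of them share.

Diego free within 07:30–18:00: 07:30–14:30, 15:15–18:00.
Liang ∩ Mina: 10:15–10:45, 16:30–18:00.
Liang ∩ Mina ∩ Diego: 10:15–10:45, 16:30–18:00.
Common window lengths: 30, 90 min; longest is 90.

90 minutes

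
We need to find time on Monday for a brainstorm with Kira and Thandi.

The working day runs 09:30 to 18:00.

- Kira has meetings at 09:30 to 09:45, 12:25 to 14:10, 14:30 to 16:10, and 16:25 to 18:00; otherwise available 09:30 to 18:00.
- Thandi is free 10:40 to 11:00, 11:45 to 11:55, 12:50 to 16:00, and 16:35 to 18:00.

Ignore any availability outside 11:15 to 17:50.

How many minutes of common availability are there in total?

Kira free within 09:30–18:00: 09:45–12:25, 14:10–14:30, 16:10–16:25.
Kira ∩ Thandi: 10:40–11:00, 11:45–11:55, 14:10–14:30.
Restricted to 11:15–17:50: 11:45–11:55, 14:10–14:30.
Total common minutes: 10 + 20 = 30.

30 minutes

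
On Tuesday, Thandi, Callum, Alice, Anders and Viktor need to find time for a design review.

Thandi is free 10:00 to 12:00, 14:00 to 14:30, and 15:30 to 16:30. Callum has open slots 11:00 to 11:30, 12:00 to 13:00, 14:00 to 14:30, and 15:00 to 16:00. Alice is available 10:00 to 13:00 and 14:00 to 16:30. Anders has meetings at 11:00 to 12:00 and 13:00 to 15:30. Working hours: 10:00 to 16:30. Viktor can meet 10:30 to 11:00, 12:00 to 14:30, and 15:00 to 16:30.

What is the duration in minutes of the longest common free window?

30 minutes

Anders free within 10:00–16:30: 10:00–11:00, 12:00–13:00, 15:30–16:30.
Thandi ∩ Callum: 11:00–11:30, 14:00–14:30, 15:30–16:00.
Thandi ∩ Callum ∩ Alice: 11:00–11:30, 14:00–14:30, 15:30–16:00.
Thandi ∩ Callum ∩ Alice ∩ Anders: 15:30–16:00.
Thandi ∩ Callum ∩ Alice ∩ Anders ∩ Viktor: 15:30–16:00.
Single common window of 30 minutes.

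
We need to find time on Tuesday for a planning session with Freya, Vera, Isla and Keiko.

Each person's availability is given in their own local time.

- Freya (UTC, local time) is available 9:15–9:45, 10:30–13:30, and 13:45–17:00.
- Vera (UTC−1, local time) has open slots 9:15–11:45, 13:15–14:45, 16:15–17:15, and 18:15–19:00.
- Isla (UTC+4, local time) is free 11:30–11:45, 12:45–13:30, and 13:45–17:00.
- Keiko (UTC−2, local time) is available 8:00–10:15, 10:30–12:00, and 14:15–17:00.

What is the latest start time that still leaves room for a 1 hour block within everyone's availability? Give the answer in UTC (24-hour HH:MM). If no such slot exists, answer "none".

Freya → UTC: 09:15–09:45, 10:30–13:30, 13:45–17:00.
Vera → UTC: 10:15–12:45, 14:15–15:45, 17:15–18:15, 19:15–20:00.
Isla → UTC: 07:30–07:45, 08:45–09:30, 09:45–13:00.
Keiko → UTC: 10:00–12:15, 12:30–14:00, 16:15–19:00.
Freya ∩ Vera: 10:30–12:45, 14:15–15:45.
Freya ∩ Vera ∩ Isla: 10:30–12:45.
Freya ∩ Vera ∩ Isla ∩ Keiko: 10:30–12:15, 12:30–12:45.
Windows ≥ 60 min: 10:30–12:15.
Latest start in the last window 10:30–12:15 is 12:15 − 60 min = 11:15.

11:15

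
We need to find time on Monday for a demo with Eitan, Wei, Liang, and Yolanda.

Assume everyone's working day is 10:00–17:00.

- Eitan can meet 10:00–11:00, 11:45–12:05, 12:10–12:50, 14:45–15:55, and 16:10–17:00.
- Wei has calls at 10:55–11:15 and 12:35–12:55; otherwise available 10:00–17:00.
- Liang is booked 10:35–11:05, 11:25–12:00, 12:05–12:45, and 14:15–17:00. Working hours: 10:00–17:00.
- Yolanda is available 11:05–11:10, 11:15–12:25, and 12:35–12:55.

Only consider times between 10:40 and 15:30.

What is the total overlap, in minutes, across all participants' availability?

Wei free within 10:00–17:00: 10:00–10:55, 11:15–12:35, 12:55–17:00.
Liang free within 10:00–17:00: 10:00–10:35, 11:05–11:25, 12:00–12:05, 12:45–14:15.
Eitan ∩ Wei: 10:00–10:55, 11:45–12:05, 12:10–12:35, 14:45–15:55, 16:10–17:00.
Eitan ∩ Wei ∩ Liang: 10:00–10:35, 12:00–12:05.
Eitan ∩ Wei ∩ Liang ∩ Yolanda: 12:00–12:05.
Restricted to 10:40–15:30: 12:00–12:05.
Total common minutes: 5.

5 minutes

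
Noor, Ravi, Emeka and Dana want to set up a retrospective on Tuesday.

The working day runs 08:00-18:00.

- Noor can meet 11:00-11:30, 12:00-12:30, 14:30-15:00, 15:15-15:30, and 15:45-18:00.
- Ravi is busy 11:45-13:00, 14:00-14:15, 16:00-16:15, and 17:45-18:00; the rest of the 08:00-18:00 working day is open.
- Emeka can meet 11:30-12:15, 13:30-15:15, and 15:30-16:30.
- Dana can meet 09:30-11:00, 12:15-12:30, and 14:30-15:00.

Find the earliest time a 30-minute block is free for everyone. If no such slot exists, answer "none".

14:30

Ravi free within 08:00–18:00: 08:00–11:45, 13:00–14:00, 14:15–16:00, 16:15–17:45.
Noor ∩ Ravi: 11:00–11:30, 14:30–15:00, 15:15–15:30, 15:45–16:00, 16:15–17:45.
Noor ∩ Ravi ∩ Emeka: 14:30–15:00, 15:45–16:00, 16:15–16:30.
Noor ∩ Ravi ∩ Emeka ∩ Dana: 14:30–15:00.
Windows ≥ 30 min: 14:30–15:00.
Earliest such window starts at 14:30.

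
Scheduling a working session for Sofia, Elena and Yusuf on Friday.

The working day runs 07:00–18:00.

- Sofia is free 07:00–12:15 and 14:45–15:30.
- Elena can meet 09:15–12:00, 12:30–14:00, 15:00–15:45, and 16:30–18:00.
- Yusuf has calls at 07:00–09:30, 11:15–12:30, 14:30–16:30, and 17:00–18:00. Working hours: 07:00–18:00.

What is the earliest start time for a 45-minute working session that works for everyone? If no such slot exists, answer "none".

Yusuf free within 07:00–18:00: 09:30–11:15, 12:30–14:30, 16:30–17:00.
Sofia ∩ Elena: 09:15–12:00, 15:00–15:30.
Sofia ∩ Elena ∩ Yusuf: 09:30–11:15.
Windows ≥ 45 min: 09:30–11:15.
Earliest such window starts at 09:30.

09:30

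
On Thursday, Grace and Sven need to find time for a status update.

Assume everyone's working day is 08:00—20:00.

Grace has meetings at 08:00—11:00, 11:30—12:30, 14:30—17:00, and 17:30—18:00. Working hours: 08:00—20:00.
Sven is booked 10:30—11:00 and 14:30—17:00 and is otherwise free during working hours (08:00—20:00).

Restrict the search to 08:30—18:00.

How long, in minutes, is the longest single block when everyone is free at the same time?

Grace free within 08:00–20:00: 11:00–11:30, 12:30–14:30, 17:00–17:30, 18:00–20:00.
Sven free within 08:00–20:00: 08:00–10:30, 11:00–14:30, 17:00–20:00.
Grace ∩ Sven: 11:00–11:30, 12:30–14:30, 17:00–17:30, 18:00–20:00.
Restricted to 08:30–18:00: 11:00–11:30, 12:30–14:30, 17:00–17:30.
Common window lengths: 30, 120, 30 min; longest is 120.

120 minutes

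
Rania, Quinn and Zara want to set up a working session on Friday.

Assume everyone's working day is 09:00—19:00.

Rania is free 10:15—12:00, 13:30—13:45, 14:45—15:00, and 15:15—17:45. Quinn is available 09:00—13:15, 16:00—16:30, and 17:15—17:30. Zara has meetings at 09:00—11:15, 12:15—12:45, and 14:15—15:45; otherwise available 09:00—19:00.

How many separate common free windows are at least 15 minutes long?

Zara free within 09:00–19:00: 11:15–12:15, 12:45–14:15, 15:45–19:00.
Rania ∩ Quinn: 10:15–12:00, 16:00–16:30, 17:15–17:30.
Rania ∩ Quinn ∩ Zara: 11:15–12:00, 16:00–16:30, 17:15–17:30.
Windows ≥ 15 min: 11:15–12:00, 16:00–16:30, 17:15–17:30.
That's 3 windows.

3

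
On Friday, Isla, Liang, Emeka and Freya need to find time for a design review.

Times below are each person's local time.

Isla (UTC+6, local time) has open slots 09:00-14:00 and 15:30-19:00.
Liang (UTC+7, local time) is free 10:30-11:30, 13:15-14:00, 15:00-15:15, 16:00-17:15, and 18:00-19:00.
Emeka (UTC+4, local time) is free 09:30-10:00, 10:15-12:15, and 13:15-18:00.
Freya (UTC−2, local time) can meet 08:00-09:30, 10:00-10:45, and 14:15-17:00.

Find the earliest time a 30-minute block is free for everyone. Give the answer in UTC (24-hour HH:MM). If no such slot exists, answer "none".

Isla → UTC: 03:00–08:00, 09:30–13:00.
Liang → UTC: 03:30–04:30, 06:15–07:00, 08:00–08:15, 09:00–10:15, 11:00–12:00.
Emeka → UTC: 05:30–06:00, 06:15–08:15, 09:15–14:00.
Freya → UTC: 10:00–11:30, 12:00–12:45, 16:15–19:00.
Isla ∩ Liang: 03:30–04:30, 06:15–07:00, 09:30–10:15, 11:00–12:00.
Isla ∩ Liang ∩ Emeka: 06:15–07:00, 09:30–10:15, 11:00–12:00.
Isla ∩ Liang ∩ Emeka ∩ Freya: 10:00–10:15, 11:00–11:30.
Windows ≥ 30 min: 11:00–11:30.
Earliest such window starts at 11:00.

11:00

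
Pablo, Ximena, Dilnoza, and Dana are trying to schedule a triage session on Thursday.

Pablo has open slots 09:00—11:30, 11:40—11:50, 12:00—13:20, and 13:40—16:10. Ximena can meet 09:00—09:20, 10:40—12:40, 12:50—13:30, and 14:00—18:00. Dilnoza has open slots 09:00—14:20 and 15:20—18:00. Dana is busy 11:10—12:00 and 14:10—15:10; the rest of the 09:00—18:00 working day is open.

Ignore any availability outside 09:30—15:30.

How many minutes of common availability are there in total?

Dana free within 09:00–18:00: 09:00–11:10, 12:00–14:10, 15:10–18:00.
Pablo ∩ Ximena: 09:00–09:20, 10:40–11:30, 11:40–11:50, 12:00–12:40, 12:50–13:20, 14:00–16:10.
Pablo ∩ Ximena ∩ Dilnoza: 09:00–09:20, 10:40–11:30, 11:40–11:50, 12:00–12:40, 12:50–13:20, 14:00–14:20, 15:20–16:10.
Pablo ∩ Ximena ∩ Dilnoza ∩ Dana: 09:00–09:20, 10:40–11:10, 12:00–12:40, 12:50–13:20, 14:00–14:10, 15:20–16:10.
Restricted to 09:30–15:30: 10:40–11:10, 12:00–12:40, 12:50–13:20, 14:00–14:10, 15:20–15:30.
Total common minutes: 30 + 40 + 30 + 10 + 10 = 120.

120 minutes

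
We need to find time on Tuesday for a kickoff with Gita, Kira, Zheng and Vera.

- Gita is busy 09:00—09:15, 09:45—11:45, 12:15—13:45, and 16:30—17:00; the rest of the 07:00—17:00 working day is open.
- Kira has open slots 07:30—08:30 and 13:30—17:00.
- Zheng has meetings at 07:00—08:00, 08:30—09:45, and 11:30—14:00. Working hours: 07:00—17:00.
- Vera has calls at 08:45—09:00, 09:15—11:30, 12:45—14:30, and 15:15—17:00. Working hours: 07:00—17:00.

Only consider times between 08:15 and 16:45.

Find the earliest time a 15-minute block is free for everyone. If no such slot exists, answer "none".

Gita free within 07:00–17:00: 07:00–09:00, 09:15–09:45, 11:45–12:15, 13:45–16:30.
Zheng free within 07:00–17:00: 08:00–08:30, 09:45–11:30, 14:00–17:00.
Vera free within 07:00–17:00: 07:00–08:45, 09:00–09:15, 11:30–12:45, 14:30–15:15.
Gita ∩ Kira: 07:30–08:30, 13:45–16:30.
Gita ∩ Kira ∩ Zheng: 08:00–08:30, 14:00–16:30.
Gita ∩ Kira ∩ Zheng ∩ Vera: 08:00–08:30, 14:30–15:15.
Restricted to 08:15–16:45: 08:15–08:30, 14:30–15:15.
Windows ≥ 15 min: 08:15–08:30, 14:30–15:15.
Earliest such window starts at 08:15.

08:15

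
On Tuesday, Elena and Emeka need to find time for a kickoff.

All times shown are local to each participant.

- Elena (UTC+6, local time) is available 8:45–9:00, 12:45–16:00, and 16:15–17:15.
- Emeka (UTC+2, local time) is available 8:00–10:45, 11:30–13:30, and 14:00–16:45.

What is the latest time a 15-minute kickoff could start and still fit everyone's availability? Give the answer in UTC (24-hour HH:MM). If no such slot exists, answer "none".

Elena → UTC: 02:45–03:00, 06:45–10:00, 10:15–11:15.
Emeka → UTC: 06:00–08:45, 09:30–11:30, 12:00–14:45.
Elena ∩ Emeka: 06:45–08:45, 09:30–10:00, 10:15–11:15.
Windows ≥ 15 min: 06:45–08:45, 09:30–10:00, 10:15–11:15.
Latest start in the last window 10:15–11:15 is 11:15 − 15 min = 11:00.

11:00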